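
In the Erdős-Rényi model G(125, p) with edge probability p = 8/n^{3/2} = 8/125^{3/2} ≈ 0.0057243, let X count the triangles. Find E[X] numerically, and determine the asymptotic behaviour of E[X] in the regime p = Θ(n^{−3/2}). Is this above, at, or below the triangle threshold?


Number of potential triangles: C(125, 3) = 317750.
Each occurs with probability p³ ≈ (0.0057243)³ ≈ 1.8757498e-07.
By linearity: E[X] = C(125, 3)·p³ ≈ 317750 · 1.8757498e-07 ≈ 0.05960.
Since α = 3/2 > 1, p = c/n^{3/2} = o(1/n) is below the triangle threshold p ~ 1/n. Asymptotically E[X] ~ (c³/6)·n^{3(1−α)} = (8³/6)·n^{-1.5} → 0, so by Markov's inequality G has no triangles w.h.p.

E[X] ≈ 0.05960; in regime p = Θ(1/n^{3/2}) E[X] tends to 0 (below the triangle threshold p ~ 1/n).


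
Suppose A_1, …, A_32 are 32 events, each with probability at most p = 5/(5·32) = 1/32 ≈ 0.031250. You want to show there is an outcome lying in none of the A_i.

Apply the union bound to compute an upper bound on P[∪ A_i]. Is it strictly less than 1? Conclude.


Union bound: P[∪_{i=1}^{32} A_i] ≤ Σ_i P[A_i] ≤ 32·p = 32·(1/32) = 1.
Numerically: 1 ≈ 1.000000.
Is 1 < 1? NO.
Since the bound 1 is ≥ 1, the union bound is uninformative here; it does NOT by itself certify existence.

32·p = 1 ≈ 1.000000; existence NOT certified by the union bound.


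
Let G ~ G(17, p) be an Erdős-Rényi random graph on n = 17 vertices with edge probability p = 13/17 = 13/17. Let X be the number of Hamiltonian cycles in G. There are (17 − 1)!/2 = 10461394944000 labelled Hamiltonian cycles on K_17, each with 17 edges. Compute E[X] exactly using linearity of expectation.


K_17 has (17 − 1)!/2 = 10461394944000 labelled Hamiltonian cycles.
For each such Hamiltonian cycle H, let X_H = 1 if all 17 edges of H are present in G. Then P[X_H = 1] = p^{17} = (13/17)^{17} = 8650415919381337933/827240261886336764177.
Summing the indicators: E[X] = Σ_H E[X_H] = 10461394944000 · p^{17} = 10461394944000 · 8650415919381337933/827240261886336764177 = 90495417362513040260241610752000/827240261886336764177.
Numerically: E[X] ≈ 1.09394e+11.

E[X] = 10461394944000 · (13/17)^{17} = 90495417362513040260241610752000/827240261886336764177 ≈ 1.09394e+11.


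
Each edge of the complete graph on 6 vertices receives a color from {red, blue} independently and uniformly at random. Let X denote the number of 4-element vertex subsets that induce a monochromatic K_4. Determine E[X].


Let X = Σ_S X_S over the C(6, 4) = 15 subsets S of size 4, where X_S = 1 if the K_4 on S is monochromatic.
For a fixed S, the K_4 on S has C(4, 2) = 6 edges. P[all 6 edges red] = (1/2)^6, and likewise for blue, so P[monochromatic] = 2·(1/2)^6 = 2^{1 − 6} = 1/32.
By linearity of expectation: E[X] = C(6, 4) · 2^{1 − 6} = 15 · 1/32 = 15/32.
Numerically: E[X] ≈ 0.469.

E[X] = C(6,4)·2^(1−C(4,2)) = 15/32 ≈ 0.469.


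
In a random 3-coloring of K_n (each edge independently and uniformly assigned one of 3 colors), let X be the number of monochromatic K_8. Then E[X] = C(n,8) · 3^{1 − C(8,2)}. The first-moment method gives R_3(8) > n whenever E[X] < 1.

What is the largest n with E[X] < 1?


We need C(n, 8) · 3^{1 − 28} < 1, i.e. C(n, 8) < 3^{28 − 1} = 7625597484987.
Check values of n near the boundary:
  n = 150: C(150, 8) = 5257211409450; 5257211409450 < 7625597484987? YES
  n = 151: C(151, 8) = 5551321138650; 5551321138650 < 7625597484987? YES
  n = 152: C(152, 8) = 5859727868575; 5859727868575 < 7625597484987? YES
  n = 153: C(153, 8) = 6183023199255; 6183023199255 < 7625597484987? YES
  n = 154: C(154, 8) = 6521818990995; 6521818990995 < 7625597484987? YES
  n = 155: C(155, 8) = 6876747915675; 6876747915675 < 7625597484987? YES
  n = 156: C(156, 8) = 7248464019225; 7248464019225 < 7625597484987? YES
  n = 157: C(157, 8) = 7637643295425; 7637643295425 < 7625597484987? NO
The largest n with C(n, 8) < 7625597484987 is n = 156 (where E[X] = 805384891025/847288609443 ≈ 0.9505437). Hence R_3(8) > 156, i.e. R_3(8) ≥ 157.

Largest n = 156; hence R_3(8) > 156.


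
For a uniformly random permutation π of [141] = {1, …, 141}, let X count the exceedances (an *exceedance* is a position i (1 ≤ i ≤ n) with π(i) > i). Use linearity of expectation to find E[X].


Write X = Σ_{i=1}^{141} X_i, where X_i = 1_{π(i) > i}.
For each fixed i, π(i) is uniform over {1, …, 141} (marginal of a uniform permutation), so P[π(i) > i] = (n − i)/n. Summing: Σ_{i=1}^{141} (n − i)/n = (0 + 1 + … + 140)/141 = 141(141 − 1)/(2·141) = (141 − 1)/2.
Hence E[X] = Σ_{i=1}^{141} (141 − i)/141 = 70 ≈ 70.000000.

E[X] = 70 = 70.000000.


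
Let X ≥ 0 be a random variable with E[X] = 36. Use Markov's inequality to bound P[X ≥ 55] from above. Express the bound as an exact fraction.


μ = E[X] = 36, a = 55.
Markov: P[X ≥ 55] ≤ μ/a = (36)/55 = 36/55.
Numerically: ≈ 0.65455.
(Since a = 55 > μ = 36.00000, the bound 36/55 is < 1 and informative.)

P[X ≥ 55] ≤ 36/55 ≈ 0.65455.


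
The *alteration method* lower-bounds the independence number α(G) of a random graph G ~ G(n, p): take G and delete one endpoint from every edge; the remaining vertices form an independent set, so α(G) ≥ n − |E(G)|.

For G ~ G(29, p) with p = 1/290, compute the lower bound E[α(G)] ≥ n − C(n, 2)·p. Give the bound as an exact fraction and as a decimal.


E[|E(G)|] = C(29, 2)·p = 406 · (1/290) = 7/5.
E[α(G)] ≥ n − E[|E(G)|] = 29 − 7/5 = 138/5.
Numerically: ≈ 27.6000.
(This is only a lower bound; the true E[α(G)] may be larger.)

E[α(G)] ≥ 138/5 ≈ 27.6000.


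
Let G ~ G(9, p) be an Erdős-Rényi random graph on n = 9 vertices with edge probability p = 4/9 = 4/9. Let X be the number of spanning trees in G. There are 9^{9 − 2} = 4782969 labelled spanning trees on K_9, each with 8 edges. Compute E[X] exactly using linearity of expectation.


K_9 has 9^{9 − 2} = 4782969 labelled spanning trees.
For each such spanning tree H, let X_H = 1 if all 8 edges of H are present in G. Then P[X_H = 1] = p^{8} = (4/9)^{8} = 65536/43046721.
By linearity: E[X] = Σ_H E[X_H] = 4782969 · p^{8} = 4782969 · 65536/43046721 = 65536/9.
Numerically: E[X] ≈ 7282.

E[X] = 4782969 · (4/9)^{8} = 65536/9 ≈ 7282.


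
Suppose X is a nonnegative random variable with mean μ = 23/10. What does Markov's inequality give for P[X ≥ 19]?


μ = E[X] = 23/10, a = 19.
Markov: P[X ≥ 19] ≤ μ/a = (23/10)/19 = 23/190.
Numerically: ≈ 0.1211.
(Since a = 19 > μ = 2.3000, the bound 23/190 is < 1 and informative.)

P[X ≥ 19] ≤ 23/190 ≈ 0.1211.


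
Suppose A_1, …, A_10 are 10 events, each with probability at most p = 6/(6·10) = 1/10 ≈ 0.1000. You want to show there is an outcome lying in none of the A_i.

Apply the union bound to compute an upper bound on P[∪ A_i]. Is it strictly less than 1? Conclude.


Union bound: P[∪_{i=1}^{10} A_i] ≤ Σ_i P[A_i] ≤ 10·p = 10·(1/10) = 1.
Numerically: 1 ≈ 1.0000.
Is 1 < 1? NO.
Since the bound 1 is ≥ 1, the union bound is uninformative here; it does NOT by itself certify existence.

10·p = 1 ≈ 1.0000; existence NOT certified by the union bound.


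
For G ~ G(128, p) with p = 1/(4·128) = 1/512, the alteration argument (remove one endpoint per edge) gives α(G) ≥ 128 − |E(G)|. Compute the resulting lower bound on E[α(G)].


E[|E(G)|] = C(128, 2)·p = 8128 · (1/512) = 127/8.
E[α(G)] ≥ n − E[|E(G)|] = 128 − 127/8 = 897/8.
Numerically: ≈ 112.12500.
(This is only a lower bound; the true E[α(G)] may be larger.)

E[α(G)] ≥ 897/8 ≈ 112.12500.


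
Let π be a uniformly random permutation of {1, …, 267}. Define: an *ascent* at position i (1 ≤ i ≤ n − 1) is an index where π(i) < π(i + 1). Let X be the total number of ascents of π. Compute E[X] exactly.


Write X = Σ X_I over i = 1, …, 266, with X_I the indicator of one ascent.
There are 266 indicators.
For each fixed i, the pair (π(i), π(i+1)) is a uniformly random ordered pair of distinct values from {1, …, 267}; by symmetry P[π(i) < π(i+1)] = 1/2.
By linearity: E[X] = 266 · (1/2) = (267 − 1) · (1/2) = 133 ≈ 133.00000.

E[X] = 133 = 133.00000.


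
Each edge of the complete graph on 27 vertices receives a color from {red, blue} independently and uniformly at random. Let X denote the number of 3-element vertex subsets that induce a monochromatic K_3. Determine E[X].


Let X = Σ_S X_S over the C(27, 3) = 2925 subsets S of size 3, where X_S = 1 if the K_3 on S is monochromatic.
For a fixed S, the K_3 on S has C(3, 2) = 3 edges. P[all 3 edges red] = (1/2)^3, and likewise for blue, so P[monochromatic] = 2·(1/2)^3 = 2^{1 − 3} = 1/4.
By linearity: E[X] = C(27, 3) · 2^{1 − 3} = 2925 · 1/4 = 2925/4.
Numerically: E[X] ≈ 731.2500.

E[X] = C(27,3)·2^(1−C(3,2)) = 2925/4 ≈ 731.2500.


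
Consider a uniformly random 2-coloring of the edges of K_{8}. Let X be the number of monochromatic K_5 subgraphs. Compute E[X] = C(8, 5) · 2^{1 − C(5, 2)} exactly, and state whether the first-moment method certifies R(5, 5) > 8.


E[X] = C(8, 5) · 2^{1 − 10} = 56 · 2^{−9} = 56/512.
As a reduced fraction: E[X] = 7/64 ≈ 0.10938.
Is E[X] < 1? YES.
Since E[X] < 1, there exists a 2-coloring of K_{8} with no monochromatic K_5; hence R(5, 5) > 8.

E[X] = 7/64 ≈ 0.10938; E[X] < 1, so R(5, 5) > 8.


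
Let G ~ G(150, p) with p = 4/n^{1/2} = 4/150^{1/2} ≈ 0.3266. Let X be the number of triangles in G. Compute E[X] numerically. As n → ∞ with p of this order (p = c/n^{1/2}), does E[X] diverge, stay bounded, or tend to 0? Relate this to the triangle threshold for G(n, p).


Number of potential triangles: C(150, 3) = 551300.
Each occurs with probability p³ ≈ (0.3266)³ ≈ 3.4837187e-02.
By linearity: E[X] = C(150, 3)·p³ ≈ 551300 · 3.4837187e-02 ≈ 19205.74144.
Since α = 1/2 < 1, p = c/n^{1/2} ≫ 1/n is above the triangle threshold p ~ 1/n. Asymptotically E[X] ~ (c³/6)·n^{3(1−α)} = (4³/6)·n^{1.5} → ∞; triangles are abundant w.h.p.

E[X] ≈ 19205.74144; in regime p = Θ(1/n^{1/2}) E[X] diverges (above the triangle threshold p ~ 1/n).


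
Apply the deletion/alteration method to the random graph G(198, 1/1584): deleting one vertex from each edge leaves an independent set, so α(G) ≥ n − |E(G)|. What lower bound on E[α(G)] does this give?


E[|E(G)|] = C(198, 2)·p = 19503 · (1/1584) = 197/16.
E[α(G)] ≥ n − E[|E(G)|] = 198 − 197/16 = 2971/16.
Numerically: ≈ 185.68750.
(This is only a lower bound; the true E[α(G)] may be larger.)

E[α(G)] ≥ 2971/16 ≈ 185.68750.


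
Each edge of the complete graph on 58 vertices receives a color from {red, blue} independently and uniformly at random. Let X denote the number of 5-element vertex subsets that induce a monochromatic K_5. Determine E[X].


Let X = Σ_S X_S over the C(58, 5) = 4582116 subsets S of size 5, where X_S = 1 if the K_5 on S is monochromatic.
For a fixed S, the K_5 on S has C(5, 2) = 10 edges. P[all 10 edges red] = (1/2)^10, and likewise for blue, so P[monochromatic] = 2·(1/2)^10 = 2^{1 − 10} = 1/512.
Summing: E[X] = C(58, 5) · 2^{1 − 10} = 4582116 · 1/512 = 1145529/128.
Numerically: E[X] ≈ 8949.445312.

E[X] = C(58,5)·2^(1−C(5,2)) = 1145529/128 ≈ 8949.445312.


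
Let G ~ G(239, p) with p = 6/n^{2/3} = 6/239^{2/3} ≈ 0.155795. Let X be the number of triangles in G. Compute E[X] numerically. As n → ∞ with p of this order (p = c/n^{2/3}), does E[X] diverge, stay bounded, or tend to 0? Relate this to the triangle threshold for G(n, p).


Number of potential triangles: C(239, 3) = 2246839.
Each occurs with probability p³ ≈ (0.155795)³ ≈ 3.78144640e-03.
By linearity: E[X] = C(239, 3)·p³ ≈ 2246839 · 3.78144640e-03 ≈ 8496.301255.
Since α = 2/3 < 1, p = c/n^{2/3} ≫ 1/n is above the triangle threshold p ~ 1/n. Asymptotically E[X] ~ (c³/6)·n^{3(1−α)} = (6³/6)·n^{1} → ∞; triangles are abundant w.h.p.

E[X] ≈ 8496.301255; in regime p = Θ(1/n^{2/3}) E[X] diverges (above the triangle threshold p ~ 1/n).


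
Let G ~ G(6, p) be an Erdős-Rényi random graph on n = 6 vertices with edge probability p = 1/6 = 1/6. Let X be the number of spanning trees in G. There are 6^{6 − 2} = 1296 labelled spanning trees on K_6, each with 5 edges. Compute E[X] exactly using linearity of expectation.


K_6 has 6^{6 − 2} = 1296 labelled spanning trees.
For each such spanning tree H, let X_H = 1 if all 5 edges of H are present in G. Then P[X_H = 1] = p^{5} = (1/6)^{5} = 1/7776.
By linearity of expectation: E[X] = Σ_H E[X_H] = 1296 · p^{5} = 1296 · 1/7776 = 1/6.
Numerically: E[X] ≈ 0.167.

E[X] = 1296 · (1/6)^{5} = 1/6 ≈ 0.167.


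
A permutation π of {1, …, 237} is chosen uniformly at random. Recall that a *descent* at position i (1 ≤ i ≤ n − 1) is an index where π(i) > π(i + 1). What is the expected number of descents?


Write X = Σ X_I over i = 1, …, 236, with X_I the indicator of one descent.
There are 236 indicators.
For each fixed i, the pair (π(i), π(i+1)) is a uniformly random ordered pair of distinct values from {1, …, 237}; by symmetry P[π(i) > π(i+1)] = 1/2.
By linearity: E[X] = 236 · (1/2) = (237 − 1) · (1/2) = 118 ≈ 118.0000.

E[X] = 118 = 118.0000.


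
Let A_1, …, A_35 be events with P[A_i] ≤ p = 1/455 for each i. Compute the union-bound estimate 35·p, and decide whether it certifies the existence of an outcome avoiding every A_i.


Union bound: P[∪_{i=1}^{35} A_i] ≤ Σ_i P[A_i] ≤ 35·p = 35·(1/455) = 1/13.
Numerically: 1/13 ≈ 0.077.
Is 1/13 < 1? YES.
Since P[∪ A_i] ≤ 1/13 < 1, the complement has P[∩ A_i^c] ≥ 1 − 1/13 = 12/13 > 0, so some outcome avoids every A_i.

35·p = 1/13 ≈ 0.077; existence CERTIFIED by the union bound.


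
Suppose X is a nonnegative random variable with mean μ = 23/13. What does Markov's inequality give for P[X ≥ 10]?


μ = E[X] = 23/13, a = 10.
Markov: P[X ≥ 10] ≤ μ/a = (23/13)/10 = 23/130.
Numerically: ≈ 0.1769.
(Since a = 10 > μ = 1.7692, the bound 23/130 is < 1 and informative.)

P[X ≥ 10] ≤ 23/130 ≈ 0.1769.


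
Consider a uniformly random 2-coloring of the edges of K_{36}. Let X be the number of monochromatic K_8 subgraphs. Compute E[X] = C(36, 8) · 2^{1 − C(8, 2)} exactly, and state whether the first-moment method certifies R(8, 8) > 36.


E[X] = C(36, 8) · 2^{1 − 28} = 30260340 · 2^{−27} = 30260340/134217728.
As a reduced fraction: E[X] = 7565085/33554432 ≈ 0.225.
Is E[X] < 1? YES.
Since E[X] < 1, there exists a 2-coloring of K_{36} with no monochromatic K_8; hence R(8, 8) > 36.

E[X] = 7565085/33554432 ≈ 0.225; E[X] < 1, so R(8, 8) > 36.


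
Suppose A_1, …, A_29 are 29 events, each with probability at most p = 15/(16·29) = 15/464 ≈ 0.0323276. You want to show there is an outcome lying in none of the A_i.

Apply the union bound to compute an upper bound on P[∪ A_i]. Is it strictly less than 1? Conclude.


Union bound: P[∪_{i=1}^{29} A_i] ≤ Σ_i P[A_i] ≤ 29·p = 29·(15/464) = 15/16.
Numerically: 15/16 ≈ 0.9375000.
Is 15/16 < 1? YES.
Since P[∪ A_i] ≤ 15/16 < 1, the complement has P[∩ A_i^c] ≥ 1 − 15/16 = 1/16 > 0, so some outcome avoids every A_i.

29·p = 15/16 ≈ 0.9375000; existence CERTIFIED by the union bound.


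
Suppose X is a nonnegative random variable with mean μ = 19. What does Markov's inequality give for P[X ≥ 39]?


μ = E[X] = 19, a = 39.
Markov: P[X ≥ 39] ≤ μ/a = (19)/39 = 19/39.
Numerically: ≈ 0.48718.
(Since a = 39 > μ = 19.00000, the bound 19/39 is < 1 and informative.)

P[X ≥ 39] ≤ 19/39 ≈ 0.48718.


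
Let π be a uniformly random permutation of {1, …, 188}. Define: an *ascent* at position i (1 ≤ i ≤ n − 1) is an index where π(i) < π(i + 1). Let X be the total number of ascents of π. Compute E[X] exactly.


Write X = Σ X_I over i = 1, …, 187, with X_I the indicator of one ascent.
There are 187 indicators.
For each fixed i, the pair (π(i), π(i+1)) is a uniformly random ordered pair of distinct values from {1, …, 188}; by symmetry P[π(i) < π(i+1)] = 1/2.
By linearity: E[X] = 187 · (1/2) = (188 − 1) · (1/2) = 187/2 ≈ 93.50000.

E[X] = 187/2 = 93.50000.


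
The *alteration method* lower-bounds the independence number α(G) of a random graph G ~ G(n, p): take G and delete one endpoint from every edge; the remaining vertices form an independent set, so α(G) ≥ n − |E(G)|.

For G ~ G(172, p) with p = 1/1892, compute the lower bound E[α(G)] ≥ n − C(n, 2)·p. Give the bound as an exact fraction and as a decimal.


E[|E(G)|] = C(172, 2)·p = 14706 · (1/1892) = 171/22.
E[α(G)] ≥ n − E[|E(G)|] = 172 − 171/22 = 3613/22.
Numerically: ≈ 164.22727.
(This is only a lower bound; the true E[α(G)] may be larger.)

E[α(G)] ≥ 3613/22 ≈ 164.22727.


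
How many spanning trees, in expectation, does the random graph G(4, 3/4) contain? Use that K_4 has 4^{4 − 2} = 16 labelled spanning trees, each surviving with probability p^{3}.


K_4 has 4^{4 − 2} = 16 labelled spanning trees.
For each such spanning tree H, let X_H = 1 if all 3 edges of H are present in G. Then P[X_H = 1] = p^{3} = (3/4)^{3} = 27/64.
By linearity of expectation: E[X] = Σ_H E[X_H] = 16 · p^{3} = 16 · 27/64 = 27/4.
Numerically: E[X] ≈ 6.75.

E[X] = 16 · (3/4)^{3} = 27/4 ≈ 6.75.


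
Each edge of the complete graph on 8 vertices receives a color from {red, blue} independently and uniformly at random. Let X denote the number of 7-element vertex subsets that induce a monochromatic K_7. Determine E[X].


Let X = Σ_S X_S over the C(8, 7) = 8 subsets S of size 7, where X_S = 1 if the K_7 on S is monochromatic.
For a fixed S, the K_7 on S has C(7, 2) = 21 edges. P[all 21 edges red] = (1/2)^21, and likewise for blue, so P[monochromatic] = 2·(1/2)^21 = 2^{1 − 21} = 1/1048576.
Summing: E[X] = C(8, 7) · 2^{1 − 21} = 8 · 1/1048576 = 1/131072.
Numerically: E[X] ≈ 0.000.

E[X] = C(8,7)·2^(1−C(7,2)) = 1/131072 ≈ 0.000.


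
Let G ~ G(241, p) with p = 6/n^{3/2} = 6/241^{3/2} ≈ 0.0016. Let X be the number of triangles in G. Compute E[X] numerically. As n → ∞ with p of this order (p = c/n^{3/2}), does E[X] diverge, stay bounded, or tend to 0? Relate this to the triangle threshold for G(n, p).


Number of potential triangles: C(241, 3) = 2303960.
Each occurs with probability p³ ≈ (0.0016)³ ≈ 4.12455e-09.
By linearity: E[X] = C(241, 3)·p³ ≈ 2303960 · 4.12455e-09 ≈ 0.010.
Since α = 3/2 > 1, p = c/n^{3/2} = o(1/n) is below the triangle threshold p ~ 1/n. Asymptotically E[X] ~ (c³/6)·n^{3(1−α)} = (6³/6)·n^{-1.5} → 0, so by Markov's inequality G has no triangles w.h.p.

E[X] ≈ 0.010; in regime p = Θ(1/n^{3/2}) E[X] tends to 0 (below the triangle threshold p ~ 1/n).


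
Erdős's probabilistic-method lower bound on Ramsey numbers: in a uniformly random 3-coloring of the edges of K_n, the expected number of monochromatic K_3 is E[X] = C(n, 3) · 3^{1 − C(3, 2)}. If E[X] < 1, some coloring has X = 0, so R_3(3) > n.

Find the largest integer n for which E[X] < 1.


We need C(n, 3) · 3^{1 − 3} < 1, i.e. C(n, 3) < 3^{3 − 1} = 9.
Check values of n near the boundary:
  n = 3: C(3, 3) = 1; 1 < 9? YES
  n = 4: C(4, 3) = 4; 4 < 9? YES
  n = 5: C(5, 3) = 10; 10 < 9? NO
  n = 6: C(6, 3) = 20; 20 < 9? NO
The largest n with C(n, 3) < 9 is n = 4 (where E[X] = 4/9 ≈ 0.4444444). Hence R_3(3) > 4, i.e. R_3(3) ≥ 5.

Largest n = 4; hence R_3(3) > 4.


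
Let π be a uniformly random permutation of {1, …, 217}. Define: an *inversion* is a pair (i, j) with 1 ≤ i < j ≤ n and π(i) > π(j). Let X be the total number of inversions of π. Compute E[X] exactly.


Write X = Σ X_I over the C(217, 2) = 23436 pairs i < j, with X_I the indicator of one inversion.
There are 23436 indicators.
For each fixed pair i < j, the values π(i) and π(j) are two distinct elements of {1, …, 217} in uniformly random order; by symmetry P[π(i) > π(j)] = 1/2.
By linearity: E[X] = 23436 · (1/2) = C(217, 2) · (1/2) = 23436/2 = 11718 ≈ 11718.00000.

E[X] = 11718 = 11718.00000.


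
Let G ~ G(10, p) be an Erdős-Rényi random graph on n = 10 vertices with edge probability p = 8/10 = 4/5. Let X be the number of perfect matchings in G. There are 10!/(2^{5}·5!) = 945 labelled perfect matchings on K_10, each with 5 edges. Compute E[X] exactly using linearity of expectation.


K_10 has 10!/(2^{5}·5!) = 945 labelled perfect matchings.
For each such perfect matching H, let X_H = 1 if all 5 edges of H are present in G. Then P[X_H = 1] = p^{5} = (4/5)^{5} = 1024/3125.
Summing the indicators: E[X] = Σ_H E[X_H] = 945 · p^{5} = 945 · 1024/3125 = 193536/625.
Numerically: E[X] ≈ 309.7.

E[X] = 945 · (4/5)^{5} = 193536/625 ≈ 309.7.


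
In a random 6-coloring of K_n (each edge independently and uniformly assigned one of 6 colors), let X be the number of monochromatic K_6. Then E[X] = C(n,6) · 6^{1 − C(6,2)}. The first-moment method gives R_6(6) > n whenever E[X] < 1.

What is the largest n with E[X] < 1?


We need C(n, 6) · 6^{1 − 15} < 1, i.e. C(n, 6) < 6^{15 − 1} = 78364164096.
Check values of n near the boundary:
  n = 193: C(193, 6) = 66364016544; 66364016544 < 78364164096? YES
  n = 194: C(194, 6) = 68482017072; 68482017072 < 78364164096? YES
  n = 195: C(195, 6) = 70656049360; 70656049360 < 78364164096? YES
  n = 196: C(196, 6) = 72887293024; 72887293024 < 78364164096? YES
  n = 197: C(197, 6) = 75176946208; 75176946208 < 78364164096? YES
  n = 198: C(198, 6) = 77526225777; 77526225777 < 78364164096? YES
  n = 199: C(199, 6) = 79936367511; 79936367511 < 78364164096? NO
  n = 200: C(200, 6) = 82408626300; 82408626300 < 78364164096? NO
The largest n with C(n, 6) < 78364164096 is n = 198 (where E[X] = 25842075259/26121388032 ≈ 0.9893). Hence R_6(6) > 198, i.e. R_6(6) ≥ 199.

Largest n = 198; hence R_6(6) > 198.


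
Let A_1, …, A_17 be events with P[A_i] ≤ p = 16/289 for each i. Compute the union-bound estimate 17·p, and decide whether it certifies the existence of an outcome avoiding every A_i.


Union bound: P[∪_{i=1}^{17} A_i] ≤ Σ_i P[A_i] ≤ 17·p = 17·(16/289) = 16/17.
Numerically: 16/17 ≈ 0.941.
Is 16/17 < 1? YES.
Since P[∪ A_i] ≤ 16/17 < 1, the complement has P[∩ A_i^c] ≥ 1 − 16/17 = 1/17 > 0, so some outcome avoids every A_i.

17·p = 16/17 ≈ 0.941; existence CERTIFIED by the union bound.


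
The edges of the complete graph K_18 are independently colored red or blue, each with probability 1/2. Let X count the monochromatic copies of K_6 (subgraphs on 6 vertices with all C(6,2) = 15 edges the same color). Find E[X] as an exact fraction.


Let X = Σ_S X_S over the C(18, 6) = 18564 subsets S of size 6, where X_S = 1 if the K_6 on S is monochromatic.
For a fixed S, the K_6 on S has C(6, 2) = 15 edges. P[all 15 edges red] = (1/2)^15, and likewise for blue, so P[monochromatic] = 2·(1/2)^15 = 2^{1 − 15} = 1/16384.
By linearity of expectation: E[X] = C(18, 6) · 2^{1 − 15} = 18564 · 1/16384 = 4641/4096.
Numerically: E[X] ≈ 1.133057.

E[X] = C(18,6)·2^(1−C(6,2)) = 4641/4096 ≈ 1.133057.


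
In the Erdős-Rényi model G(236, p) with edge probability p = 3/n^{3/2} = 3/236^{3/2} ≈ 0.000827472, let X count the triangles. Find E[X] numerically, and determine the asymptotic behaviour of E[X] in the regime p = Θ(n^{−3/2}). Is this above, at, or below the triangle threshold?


Number of potential triangles: C(236, 3) = 2162940.
Each occurs with probability p³ ≈ (0.000827472)³ ≈ 5.66578057e-10.
By linearity: E[X] = C(236, 3)·p³ ≈ 2162940 · 5.66578057e-10 ≈ 0.001225.
Since α = 3/2 > 1, p = c/n^{3/2} = o(1/n) is below the triangle threshold p ~ 1/n. Asymptotically E[X] ~ (c³/6)·n^{3(1−α)} = (3³/6)·n^{-1.5} → 0, so by Markov's inequality G has no triangles w.h.p.

E[X] ≈ 0.001225; in regime p = Θ(1/n^{3/2}) E[X] tends to 0 (below the triangle threshold p ~ 1/n).


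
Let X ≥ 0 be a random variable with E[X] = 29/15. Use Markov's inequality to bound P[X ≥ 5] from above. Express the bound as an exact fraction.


μ = E[X] = 29/15, a = 5.
Markov: P[X ≥ 5] ≤ μ/a = (29/15)/5 = 29/75.
Numerically: ≈ 0.3867.
(Since a = 5 > μ = 1.9333, the bound 29/75 is < 1 and informative.)

P[X ≥ 5] ≤ 29/75 ≈ 0.3867.


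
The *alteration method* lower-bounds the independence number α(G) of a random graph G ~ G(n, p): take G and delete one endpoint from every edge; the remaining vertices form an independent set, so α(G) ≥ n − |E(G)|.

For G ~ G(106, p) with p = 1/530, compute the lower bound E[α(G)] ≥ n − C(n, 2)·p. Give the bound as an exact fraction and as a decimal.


E[|E(G)|] = C(106, 2)·p = 5565 · (1/530) = 21/2.
E[α(G)] ≥ n − E[|E(G)|] = 106 − 21/2 = 191/2.
Numerically: ≈ 95.5000.
(This is only a lower bound; the true E[α(G)] may be larger.)

E[α(G)] ≥ 191/2 ≈ 95.5000.


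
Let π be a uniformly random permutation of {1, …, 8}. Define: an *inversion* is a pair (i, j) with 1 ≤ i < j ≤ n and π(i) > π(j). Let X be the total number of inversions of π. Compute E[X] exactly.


Write X = Σ X_I over the C(8, 2) = 28 pairs i < j, with X_I the indicator of one inversion.
There are 28 indicators.
For each fixed pair i < j, the values π(i) and π(j) are two distinct elements of {1, …, 8} in uniformly random order; by symmetry P[π(i) > π(j)] = 1/2.
By linearity: E[X] = 28 · (1/2) = C(8, 2) · (1/2) = 28/2 = 14 ≈ 14.00000.

E[X] = 14 = 14.00000.


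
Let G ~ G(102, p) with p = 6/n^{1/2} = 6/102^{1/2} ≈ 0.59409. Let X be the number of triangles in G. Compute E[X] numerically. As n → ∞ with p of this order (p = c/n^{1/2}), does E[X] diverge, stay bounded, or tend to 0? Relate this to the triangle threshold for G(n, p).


Number of potential triangles: C(102, 3) = 171700.
Each occurs with probability p³ ≈ (0.59409)³ ≈ 2.0967830e-01.
By linearity: E[X] = C(102, 3)·p³ ≈ 171700 · 2.0967830e-01 ≈ 36001.76466.
Since α = 1/2 < 1, p = c/n^{1/2} ≫ 1/n is above the triangle threshold p ~ 1/n. Asymptotically E[X] ~ (c³/6)·n^{3(1−α)} = (6³/6)·n^{1.5} → ∞; triangles are abundant w.h.p.

E[X] ≈ 36001.76466; in regime p = Θ(1/n^{1/2}) E[X] diverges (above the triangle threshold p ~ 1/n).


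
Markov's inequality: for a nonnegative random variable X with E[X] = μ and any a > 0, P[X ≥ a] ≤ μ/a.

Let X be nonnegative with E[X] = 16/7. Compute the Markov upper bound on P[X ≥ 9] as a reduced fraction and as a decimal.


μ = E[X] = 16/7, a = 9.
Markov: P[X ≥ 9] ≤ μ/a = (16/7)/9 = 16/63.
Numerically: ≈ 0.254.
(Since a = 9 > μ = 2.286, the bound 16/63 is < 1 and informative.)

P[X ≥ 9] ≤ 16/63 ≈ 0.254.


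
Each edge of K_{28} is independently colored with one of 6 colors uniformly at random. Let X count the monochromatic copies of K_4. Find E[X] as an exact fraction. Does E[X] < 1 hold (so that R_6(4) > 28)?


E[X] = C(28, 4) · 6^{1 − 6} = 20475 · 6^{−5} = 20475/7776.
As a reduced fraction: E[X] = 2275/864 ≈ 2.63310.
Is E[X] < 1? NO.
Since E[X] ≥ 1, the first-moment bound is inconclusive at n = 28; it does NOT by itself certify R_6(4) > 28.

E[X] = 2275/864 ≈ 2.63310; E[X] ≥ 1; first-moment method inconclusive here.


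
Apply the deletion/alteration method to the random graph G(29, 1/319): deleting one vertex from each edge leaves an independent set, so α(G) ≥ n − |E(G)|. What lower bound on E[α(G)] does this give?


E[|E(G)|] = C(29, 2)·p = 406 · (1/319) = 14/11.
E[α(G)] ≥ n − E[|E(G)|] = 29 − 14/11 = 305/11.
Numerically: ≈ 27.727273.
(This is only a lower bound; the true E[α(G)] may be larger.)

E[α(G)] ≥ 305/11 ≈ 27.727273.


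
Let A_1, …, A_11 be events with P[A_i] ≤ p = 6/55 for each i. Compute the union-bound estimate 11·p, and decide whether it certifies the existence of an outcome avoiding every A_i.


Union bound: P[∪_{i=1}^{11} A_i] ≤ Σ_i P[A_i] ≤ 11·p = 11·(6/55) = 6/5.
Numerically: 6/5 ≈ 1.200000.
Is 6/5 < 1? NO.
Since the bound 6/5 is ≥ 1, the union bound is uninformative here; it does NOT by itself certify existence.

11·p = 6/5 ≈ 1.200000; existence NOT certified by the union bound.


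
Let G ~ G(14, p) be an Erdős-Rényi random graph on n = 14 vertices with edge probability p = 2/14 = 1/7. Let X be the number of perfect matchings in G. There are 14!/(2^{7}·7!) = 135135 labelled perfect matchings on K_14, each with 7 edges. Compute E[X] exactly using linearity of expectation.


K_14 has 14!/(2^{7}·7!) = 135135 labelled perfect matchings.
For each such perfect matching H, let X_H = 1 if all 7 edges of H are present in G. Then P[X_H = 1] = p^{7} = (1/7)^{7} = 1/823543.
By linearity: E[X] = Σ_H E[X_H] = 135135 · p^{7} = 135135 · 1/823543 = 19305/117649.
Numerically: E[X] ≈ 0.16409.

E[X] = 135135 · (1/7)^{7} = 19305/117649 ≈ 0.16409.


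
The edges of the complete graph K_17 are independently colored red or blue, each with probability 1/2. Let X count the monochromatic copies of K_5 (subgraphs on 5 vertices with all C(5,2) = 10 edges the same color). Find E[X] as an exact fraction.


Let X = Σ_S X_S over the C(17, 5) = 6188 subsets S of size 5, where X_S = 1 if the K_5 on S is monochromatic.
For a fixed S, the K_5 on S has C(5, 2) = 10 edges. P[all 10 edges red] = (1/2)^10, and likewise for blue, so P[monochromatic] = 2·(1/2)^10 = 2^{1 − 10} = 1/512.
Summing: E[X] = C(17, 5) · 2^{1 − 10} = 6188 · 1/512 = 1547/128.
Numerically: E[X] ≈ 12.08594.

E[X] = C(17,5)·2^(1−C(5,2)) = 1547/128 ≈ 12.08594.


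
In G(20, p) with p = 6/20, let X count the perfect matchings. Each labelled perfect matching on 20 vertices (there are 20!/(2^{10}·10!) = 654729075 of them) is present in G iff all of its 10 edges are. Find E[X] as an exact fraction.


K_20 has 20!/(2^{10}·10!) = 654729075 labelled perfect matchings.
For each such perfect matching H, let X_H = 1 if all 10 edges of H are present in G. Then P[X_H = 1] = p^{10} = (3/10)^{10} = 59049/10000000000.
By linearity: E[X] = Σ_H E[X_H] = 654729075 · p^{10} = 654729075 · 59049/10000000000 = 1546443885987/400000000.
Numerically: E[X] ≈ 3866.11.

E[X] = 654729075 · (3/10)^{10} = 1546443885987/400000000 ≈ 3866.11.


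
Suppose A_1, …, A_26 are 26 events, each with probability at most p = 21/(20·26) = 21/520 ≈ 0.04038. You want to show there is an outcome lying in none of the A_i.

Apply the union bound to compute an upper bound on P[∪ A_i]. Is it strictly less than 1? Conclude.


Union bound: P[∪_{i=1}^{26} A_i] ≤ Σ_i P[A_i] ≤ 26·p = 26·(21/520) = 21/20.
Numerically: 21/20 ≈ 1.05000.
Is 21/20 < 1? NO.
Since the bound 21/20 is ≥ 1, the union bound is uninformative here; it does NOT by itself certify existence.

26·p = 21/20 ≈ 1.05000; existence NOT certified by the union bound.


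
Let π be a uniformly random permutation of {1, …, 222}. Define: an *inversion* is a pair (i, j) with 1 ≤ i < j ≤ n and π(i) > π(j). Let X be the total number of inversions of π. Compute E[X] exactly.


Write X = Σ X_I over the C(222, 2) = 24531 pairs i < j, with X_I the indicator of one inversion.
There are 24531 indicators.
For each fixed pair i < j, the values π(i) and π(j) are two distinct elements of {1, …, 222} in uniformly random order; by symmetry P[π(i) > π(j)] = 1/2.
By linearity: E[X] = 24531 · (1/2) = C(222, 2) · (1/2) = 24531/2 = 24531/2 ≈ 12265.500000.

E[X] = 24531/2 = 12265.500000.


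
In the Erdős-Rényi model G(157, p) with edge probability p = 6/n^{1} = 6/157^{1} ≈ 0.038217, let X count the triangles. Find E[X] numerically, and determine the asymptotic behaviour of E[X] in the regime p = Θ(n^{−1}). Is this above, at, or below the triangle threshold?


Number of potential triangles: C(157, 3) = 632710.
Each occurs with probability p³ ≈ (0.038217)³ ≈ 5.5815497e-05.
By linearity: E[X] = C(157, 3)·p³ ≈ 632710 · 5.5815497e-05 ≈ 35.31502.
Here α = 1, so p = 6/n is exactly at the triangle threshold p ~ 1/n. Asymptotically E[X] → c³/6 = 6³/6 = 36 ≈ 36.00000, a bounded constant. In this regime the triangle count is asymptotically Poisson(c³/6).

E[X] ≈ 35.31502; in regime p = Θ(1/n^{1}) E[X] stays bounded (at the triangle threshold p ~ 1/n).


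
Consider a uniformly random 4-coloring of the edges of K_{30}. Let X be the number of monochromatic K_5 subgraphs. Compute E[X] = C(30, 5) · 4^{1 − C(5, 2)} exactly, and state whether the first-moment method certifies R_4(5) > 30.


E[X] = C(30, 5) · 4^{1 − 10} = 142506 · 4^{−9} = 142506/262144.
As a reduced fraction: E[X] = 71253/131072 ≈ 0.5436.
Is E[X] < 1? YES.
Since E[X] < 1, there exists a 4-coloring of K_{30} with no monochromatic K_5; hence R_4(5) > 30.

E[X] = 71253/131072 ≈ 0.5436; E[X] < 1, so R_4(5) > 30.


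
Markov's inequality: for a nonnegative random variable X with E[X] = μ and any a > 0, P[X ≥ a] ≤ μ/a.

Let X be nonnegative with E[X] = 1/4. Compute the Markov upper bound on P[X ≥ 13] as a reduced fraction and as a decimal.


μ = E[X] = 1/4, a = 13.
Markov: P[X ≥ 13] ≤ μ/a = (1/4)/13 = 1/52.
Numerically: ≈ 0.019231.
(Since a = 13 > μ = 0.250000, the bound 1/52 is < 1 and informative.)

P[X ≥ 13] ≤ 1/52 ≈ 0.019231.


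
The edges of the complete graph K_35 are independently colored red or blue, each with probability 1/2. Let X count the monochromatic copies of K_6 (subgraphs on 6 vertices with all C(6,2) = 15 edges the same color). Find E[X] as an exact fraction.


Let X = Σ_S X_S over the C(35, 6) = 1623160 subsets S of size 6, where X_S = 1 if the K_6 on S is monochromatic.
For a fixed S, the K_6 on S has C(6, 2) = 15 edges. P[all 15 edges red] = (1/2)^15, and likewise for blue, so P[monochromatic] = 2·(1/2)^15 = 2^{1 − 15} = 1/16384.
By linearity of expectation: E[X] = C(35, 6) · 2^{1 − 15} = 1623160 · 1/16384 = 202895/2048.
Numerically: E[X] ≈ 99.06982.

E[X] = C(35,6)·2^(1−C(6,2)) = 202895/2048 ≈ 99.06982.


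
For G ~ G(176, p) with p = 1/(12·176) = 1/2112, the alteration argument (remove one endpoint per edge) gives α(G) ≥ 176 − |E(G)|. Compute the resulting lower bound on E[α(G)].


E[|E(G)|] = C(176, 2)·p = 15400 · (1/2112) = 175/24.
E[α(G)] ≥ n − E[|E(G)|] = 176 − 175/24 = 4049/24.
Numerically: ≈ 168.7083.
(This is only a lower bound; the true E[α(G)] may be larger.)

E[α(G)] ≥ 4049/24 ≈ 168.7083.


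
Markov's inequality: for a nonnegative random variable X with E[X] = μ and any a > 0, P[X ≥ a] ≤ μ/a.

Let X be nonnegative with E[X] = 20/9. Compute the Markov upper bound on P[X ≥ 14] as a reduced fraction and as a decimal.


μ = E[X] = 20/9, a = 14.
Markov: P[X ≥ 14] ≤ μ/a = (20/9)/14 = 10/63.
Numerically: ≈ 0.15873.
(Since a = 14 > μ = 2.22222, the bound 10/63 is < 1 and informative.)

P[X ≥ 14] ≤ 10/63 ≈ 0.15873.


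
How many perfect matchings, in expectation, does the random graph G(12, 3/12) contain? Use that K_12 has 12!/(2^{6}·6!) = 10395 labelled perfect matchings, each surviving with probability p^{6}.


K_12 has 12!/(2^{6}·6!) = 10395 labelled perfect matchings.
For each such perfect matching H, let X_H = 1 if all 6 edges of H are present in G. Then P[X_H = 1] = p^{6} = (1/4)^{6} = 1/4096.
By linearity of expectation: E[X] = Σ_H E[X_H] = 10395 · p^{6} = 10395 · 1/4096 = 10395/4096.
Numerically: E[X] ≈ 2.5378.

E[X] = 10395 · (1/4)^{6} = 10395/4096 ≈ 2.5378.


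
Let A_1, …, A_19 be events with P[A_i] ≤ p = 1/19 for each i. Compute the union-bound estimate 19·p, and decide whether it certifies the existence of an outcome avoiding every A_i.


Union bound: P[∪_{i=1}^{19} A_i] ≤ Σ_i P[A_i] ≤ 19·p = 19·(1/19) = 1.
Numerically: 1 ≈ 1.00000.
Is 1 < 1? NO.
Since the bound 1 is ≥ 1, the union bound is uninformative here; it does NOT by itself certify existence.

19·p = 1 ≈ 1.00000; existence NOT certified by the union bound.


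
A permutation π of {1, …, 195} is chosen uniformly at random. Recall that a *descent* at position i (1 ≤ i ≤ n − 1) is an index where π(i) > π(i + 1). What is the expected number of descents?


Write X = Σ X_I over i = 1, …, 194, with X_I the indicator of one descent.
There are 194 indicators.
For each fixed i, the pair (π(i), π(i+1)) is a uniformly random ordered pair of distinct values from {1, …, 195}; by symmetry P[π(i) > π(i+1)] = 1/2.
By linearity: E[X] = 194 · (1/2) = (195 − 1) · (1/2) = 97 ≈ 97.000.

E[X] = 97 = 97.000.


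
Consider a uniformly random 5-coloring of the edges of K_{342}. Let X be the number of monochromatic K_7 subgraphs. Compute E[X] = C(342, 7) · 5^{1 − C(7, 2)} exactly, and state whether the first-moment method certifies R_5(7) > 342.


E[X] = C(342, 7) · 5^{1 − 21} = 102073837467888 · 5^{−20} = 102073837467888/95367431640625.
As a reduced fraction: E[X] = 102073837467888/95367431640625 ≈ 1.0703.
Is E[X] < 1? NO.
Since E[X] ≥ 1, the first-moment bound is inconclusive at n = 342; it does NOT by itself certify R_5(7) > 342.

E[X] = 102073837467888/95367431640625 ≈ 1.0703; E[X] ≥ 1; first-moment method inconclusive here.


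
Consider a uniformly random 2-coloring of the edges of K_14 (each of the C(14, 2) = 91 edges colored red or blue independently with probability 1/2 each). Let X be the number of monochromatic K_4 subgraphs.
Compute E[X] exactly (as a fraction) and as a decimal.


Let X = Σ_S X_S over the C(14, 4) = 1001 subsets S of size 4, where X_S = 1 if the K_4 on S is monochromatic.
For a fixed S, the K_4 on S has C(4, 2) = 6 edges. P[all 6 edges red] = (1/2)^6, and likewise for blue, so P[monochromatic] = 2·(1/2)^6 = 2^{1 − 6} = 1/32.
Summing: E[X] = C(14, 4) · 2^{1 − 6} = 1001 · 1/32 = 1001/32.
Numerically: E[X] ≈ 31.281.

E[X] = C(14,4)·2^(1−C(4,2)) = 1001/32 ≈ 31.281.


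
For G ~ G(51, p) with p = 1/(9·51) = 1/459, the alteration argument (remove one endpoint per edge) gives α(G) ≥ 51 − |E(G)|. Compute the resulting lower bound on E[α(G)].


E[|E(G)|] = C(51, 2)·p = 1275 · (1/459) = 25/9.
E[α(G)] ≥ n − E[|E(G)|] = 51 − 25/9 = 434/9.
Numerically: ≈ 48.2222.
(This is only a lower bound; the true E[α(G)] may be larger.)

E[α(G)] ≥ 434/9 ≈ 48.2222.


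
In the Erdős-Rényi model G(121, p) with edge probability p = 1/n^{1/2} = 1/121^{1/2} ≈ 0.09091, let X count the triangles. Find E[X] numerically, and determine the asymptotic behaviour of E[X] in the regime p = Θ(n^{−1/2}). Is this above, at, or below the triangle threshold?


Number of potential triangles: C(121, 3) = 287980.
Each occurs with probability p³ ≈ (0.09091)³ ≈ 7.513148e-04.
By linearity: E[X] = C(121, 3)·p³ ≈ 287980 · 7.513148e-04 ≈ 216.3636.
Since α = 1/2 < 1, p = c/n^{1/2} ≫ 1/n is above the triangle threshold p ~ 1/n. Asymptotically E[X] ~ (c³/6)·n^{3(1−α)} = (1³/6)·n^{1.5} → ∞; triangles are abundant w.h.p.

E[X] ≈ 216.3636; in regime p = Θ(1/n^{1/2}) E[X] diverges (above the triangle threshold p ~ 1/n).


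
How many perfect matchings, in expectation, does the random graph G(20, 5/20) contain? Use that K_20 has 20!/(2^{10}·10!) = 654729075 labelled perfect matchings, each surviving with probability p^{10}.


K_20 has 20!/(2^{10}·10!) = 654729075 labelled perfect matchings.
For each such perfect matching H, let X_H = 1 if all 10 edges of H are present in G. Then P[X_H = 1] = p^{10} = (1/4)^{10} = 1/1048576.
By linearity of expectation: E[X] = Σ_H E[X_H] = 654729075 · p^{10} = 654729075 · 1/1048576 = 654729075/1048576.
Numerically: E[X] ≈ 624.

E[X] = 654729075 · (1/4)^{10} = 654729075/1048576 ≈ 624.


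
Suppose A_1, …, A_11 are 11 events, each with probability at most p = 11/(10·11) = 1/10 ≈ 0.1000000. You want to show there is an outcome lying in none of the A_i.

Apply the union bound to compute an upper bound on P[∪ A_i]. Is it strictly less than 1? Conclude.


Union bound: P[∪_{i=1}^{11} A_i] ≤ Σ_i P[A_i] ≤ 11·p = 11·(1/10) = 11/10.
Numerically: 11/10 ≈ 1.1000000.
Is 11/10 < 1? NO.
Since the bound 11/10 is ≥ 1, the union bound is uninformative here; it does NOT by itself certify existence.

11·p = 11/10 ≈ 1.1000000; existence NOT certified by the union bound.
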